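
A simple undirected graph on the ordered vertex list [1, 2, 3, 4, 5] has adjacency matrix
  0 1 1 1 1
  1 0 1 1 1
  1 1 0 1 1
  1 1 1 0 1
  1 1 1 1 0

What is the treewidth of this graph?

4

A width-4 tree decomposition is:
Bags: B1 = {1, 2, 3, 4, 5}
Tree: (single bag)
With just one bag of size 5, the width is 5 − 1 = 4, so tw(G) ≤ 4. On the other hand G contains the 5-clique {1, 2, 3, 4, 5}. A clique must lie in a single bag of any decomposition, so no decomposition can have width below 4. Hence tw(G) = 4 exactly.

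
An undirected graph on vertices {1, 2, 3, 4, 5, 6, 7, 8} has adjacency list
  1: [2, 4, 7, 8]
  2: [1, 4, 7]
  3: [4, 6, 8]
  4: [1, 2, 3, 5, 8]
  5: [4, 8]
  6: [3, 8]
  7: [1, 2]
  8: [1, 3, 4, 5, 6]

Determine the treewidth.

A width-2 tree decomposition is:
Bags: B1 = {3, 4, 8}  B2 = {1, 4, 8}  B3 = {1, 2, 4}  B4 = {1, 2, 7}  B5 = {4, 5, 8}  B6 = {3, 6, 8}
Tree: B1–B2, B2–B3, B3–B4, B1–B5, B1–B6
The largest bag has 3 vertices, giving width 2; this decomposition certifies tw(G) ≤ 2. For the lower bound, the 3 vertices {1, 4, 8} are pairwise adjacent, and any tree decomposition puts a clique entirely inside one bag — forcing width ≥ 2. Hence tw(G) = 2 exactly.

2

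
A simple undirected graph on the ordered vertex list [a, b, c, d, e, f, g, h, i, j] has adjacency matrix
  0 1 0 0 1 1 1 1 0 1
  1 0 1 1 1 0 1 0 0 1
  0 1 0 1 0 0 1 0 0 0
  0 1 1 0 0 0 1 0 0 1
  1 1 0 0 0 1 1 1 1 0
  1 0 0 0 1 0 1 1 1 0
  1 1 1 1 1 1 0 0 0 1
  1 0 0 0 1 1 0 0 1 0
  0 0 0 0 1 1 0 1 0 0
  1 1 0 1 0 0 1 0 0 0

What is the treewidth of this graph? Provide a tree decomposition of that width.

Each bag holds 4 vertices, so the decomposition has width 3, which upper-bounds the treewidth. For the lower bound, the 4 vertices {a, e, f, g} are pairwise adjacent, and any tree decomposition puts a clique entirely inside one bag — forcing width ≥ 3. The upper and lower bounds meet at 3, so that is the treewidth.

Treewidth 3.
Bags: B1 = {a, b, e, g}  B2 = {a, b, g, j}  B3 = {a, e, f, g}  B4 = {a, e, f, h}  B5 = {e, f, h, i}  B6 = {b, d, g, j}  B7 = {b, c, d, g}
Tree: B1–B2, B1–B3, B3–B4, B4–B5, B2–B6, B6–B7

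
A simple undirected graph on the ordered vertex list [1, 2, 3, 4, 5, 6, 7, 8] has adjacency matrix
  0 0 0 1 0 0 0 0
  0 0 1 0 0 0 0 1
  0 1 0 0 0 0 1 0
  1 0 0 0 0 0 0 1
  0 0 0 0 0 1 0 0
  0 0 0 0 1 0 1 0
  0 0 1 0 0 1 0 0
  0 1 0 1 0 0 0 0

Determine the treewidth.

1

A width-1 tree decomposition is:
Bags: B1 = {5, 6}  B2 = {6, 7}  B3 = {3, 7}  B4 = {2, 3}  B5 = {2, 8}  B6 = {4, 8}  B7 = {1, 4}
Tree: B1–B2, B2–B3, B3–B4, B4–B5, B5–B6, B6–B7
Each bag holds 2 vertices, so the decomposition has width 1, which upper-bounds the treewidth. Any graph with an edge has treewidth ≥ 1, and G has the edge 5–6. Hence tw(G) = 1 exactly.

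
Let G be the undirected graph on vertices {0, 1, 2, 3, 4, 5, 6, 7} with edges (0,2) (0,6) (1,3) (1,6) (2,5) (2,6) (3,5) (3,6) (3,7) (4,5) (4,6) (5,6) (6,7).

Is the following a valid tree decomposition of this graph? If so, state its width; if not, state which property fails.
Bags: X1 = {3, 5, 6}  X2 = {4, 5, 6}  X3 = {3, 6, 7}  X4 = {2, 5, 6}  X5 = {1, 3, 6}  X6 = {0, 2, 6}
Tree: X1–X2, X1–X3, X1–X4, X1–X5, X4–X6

Every vertex of G appears in some bag (union = {0, 1, 2, 3, 4, 5, 6, 7}); every edge is covered by a bag; and for each vertex v the set of bags containing v is connected in the bag tree. The decomposition is therefore valid. The largest bag has 3 vertices, so the width is 2.

Yes; width 2.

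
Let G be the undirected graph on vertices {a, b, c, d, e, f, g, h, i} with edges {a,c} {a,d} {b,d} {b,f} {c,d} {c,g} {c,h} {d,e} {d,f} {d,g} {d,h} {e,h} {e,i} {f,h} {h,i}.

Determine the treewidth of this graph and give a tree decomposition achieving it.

Treewidth 2.
One optimal decomposition is:
Bags: B1 = {b, d, f}  B2 = {d, f, h}  B3 = {c, d, h}  B4 = {d, e, h}  B5 = {e, h, i}  B6 = {c, d, g}  B7 = {a, c, d}
Tree: B1–B2, B2–B3, B3–B4, B4–B5, B3–B6, B6–B7

The largest bag has 3 vertices, giving width 2; this decomposition certifies tw(G) ≤ 2. Conversely, {c, d, g} is a clique of size 3, and the vertices of any clique must share a bag in every tree decomposition; so some bag has ≥ 3 vertices and tw(G) ≥ 2. The upper and lower bounds meet at 2, so that is the treewidth.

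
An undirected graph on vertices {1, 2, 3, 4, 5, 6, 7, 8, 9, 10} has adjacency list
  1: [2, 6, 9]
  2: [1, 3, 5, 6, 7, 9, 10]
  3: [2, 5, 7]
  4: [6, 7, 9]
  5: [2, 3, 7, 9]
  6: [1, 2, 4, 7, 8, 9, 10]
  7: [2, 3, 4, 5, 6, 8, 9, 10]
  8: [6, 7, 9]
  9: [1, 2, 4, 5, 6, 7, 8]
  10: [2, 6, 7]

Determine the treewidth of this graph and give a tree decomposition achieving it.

The largest bag has 4 vertices, giving width 3; this decomposition certifies tw(G) ≤ 3. On the other hand G contains the 4-clique {1, 2, 6, 9}. A clique must lie in a single bag of any decomposition, so no decomposition can have width below 3. Therefore the treewidth is 3.

Treewidth 3.
One optimal decomposition is:
Bags: B1 = {2, 6, 7, 10}  B2 = {2, 6, 7, 9}  B3 = {1, 2, 6, 9}  B4 = {2, 5, 7, 9}  B5 = {6, 7, 8, 9}  B6 = {2, 3, 5, 7}  B7 = {4, 6, 7, 9}
Tree: B1–B2, B2–B3, B2–B4, B2–B5, B4–B6, B2–B7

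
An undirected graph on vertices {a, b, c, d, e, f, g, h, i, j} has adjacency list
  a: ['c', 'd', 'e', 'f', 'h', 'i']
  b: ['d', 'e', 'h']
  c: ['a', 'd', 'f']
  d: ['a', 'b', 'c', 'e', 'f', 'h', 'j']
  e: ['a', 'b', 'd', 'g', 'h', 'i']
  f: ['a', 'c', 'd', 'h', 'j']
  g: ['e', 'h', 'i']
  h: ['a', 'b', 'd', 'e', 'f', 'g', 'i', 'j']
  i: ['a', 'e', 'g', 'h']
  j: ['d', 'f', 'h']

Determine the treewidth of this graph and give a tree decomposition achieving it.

The largest bag has 4 vertices, giving width 3; this decomposition certifies tw(G) ≤ 3. On the other hand G contains the 4-clique {a, d, e, h}. A clique must lie in a single bag of any decomposition, so no decomposition can have width below 3. Therefore the treewidth is 3.

Treewidth 3.
One optimal decomposition is:
Bags: B1 = {a, d, e, h}  B2 = {a, d, f, h}  B3 = {d, f, h, j}  B4 = {a, e, h, i}  B5 = {a, c, d, f}  B6 = {e, g, h, i}  B7 = {b, d, e, h}
Tree: B1–B2, B2–B3, B1–B4, B2–B5, B4–B6, B1–B7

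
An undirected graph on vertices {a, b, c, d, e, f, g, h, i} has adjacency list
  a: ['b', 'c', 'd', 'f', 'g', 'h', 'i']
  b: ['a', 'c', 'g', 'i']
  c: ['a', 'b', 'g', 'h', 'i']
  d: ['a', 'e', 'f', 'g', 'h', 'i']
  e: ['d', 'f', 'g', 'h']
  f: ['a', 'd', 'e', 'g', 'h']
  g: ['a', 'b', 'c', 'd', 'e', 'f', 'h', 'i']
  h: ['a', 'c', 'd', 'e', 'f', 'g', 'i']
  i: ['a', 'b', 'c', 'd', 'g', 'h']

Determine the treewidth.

4

A width-4 tree decomposition is:
Bags: B1 = {a, c, g, h, i}  B2 = {a, d, g, h, i}  B3 = {a, d, f, g, h}  B4 = {d, e, f, g, h}  B5 = {a, b, c, g, i}
Tree: B1–B2, B2–B3, B3–B4, B1–B5
Every bag has size at most 5, so the width is 5 − 1 = 4 and tw(G) ≤ 4. Conversely, {d, e, f, g, h} is a clique of size 5, and the vertices of any clique must share a bag in every tree decomposition; so some bag has ≥ 5 vertices and tw(G) ≥ 4. Combining the bounds, tw(G) = 4.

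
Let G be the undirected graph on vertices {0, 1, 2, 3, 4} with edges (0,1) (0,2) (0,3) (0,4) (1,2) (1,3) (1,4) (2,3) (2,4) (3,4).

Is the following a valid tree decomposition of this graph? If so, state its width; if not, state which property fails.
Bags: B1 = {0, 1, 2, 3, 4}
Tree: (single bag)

Vertex coverage: the bags together contain {0, 1, 2, 3, 4}, the full vertex set. Edge coverage: each edge of G has both endpoints in at least one bag. Running intersection: for every vertex, the bags containing it form a connected subtree. All three properties hold, so this is a valid tree decomposition of width max|bag| − 1 = 4, and hence tw(G) ≤ 4.

Yes; width 4.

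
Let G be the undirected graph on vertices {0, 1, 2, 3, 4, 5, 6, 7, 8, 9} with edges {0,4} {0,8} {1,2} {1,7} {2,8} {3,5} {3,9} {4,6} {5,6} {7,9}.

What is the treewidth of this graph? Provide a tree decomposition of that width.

Every bag has size at most 3, so the width is 3 − 1 = 2 and tw(G) ≤ 2. The edges 2–1–7–9–3–5–6–4–0–8–2 form a cycle, so G is not a tree and its treewidth is at least 2. The upper and lower bounds meet at 2, so that is the treewidth.

Treewidth 2.
One optimal decomposition is:
Bags: B1 = {1, 2, 7}  B2 = {2, 7, 9}  B3 = {2, 3, 9}  B4 = {2, 3, 5}  B5 = {2, 5, 6}  B6 = {2, 4, 6}  B7 = {0, 2, 4}  B8 = {0, 2, 8}
Tree: B1–B2, B2–B3, B3–B4, B4–B5, B5–B6, B6–B7, B7–B8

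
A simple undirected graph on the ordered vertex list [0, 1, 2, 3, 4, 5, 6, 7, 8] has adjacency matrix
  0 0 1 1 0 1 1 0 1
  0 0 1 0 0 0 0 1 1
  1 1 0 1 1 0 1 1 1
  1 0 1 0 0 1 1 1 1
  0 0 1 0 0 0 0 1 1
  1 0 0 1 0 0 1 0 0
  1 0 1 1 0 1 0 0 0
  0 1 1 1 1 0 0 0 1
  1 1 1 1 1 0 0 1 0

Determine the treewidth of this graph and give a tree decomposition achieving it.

Treewidth 3.
Bags: B1 = {0, 2, 3, 8}  B2 = {2, 3, 7, 8}  B3 = {0, 2, 3, 6}  B4 = {2, 4, 7, 8}  B5 = {0, 3, 5, 6}  B6 = {1, 2, 7, 8}
Tree: B1–B2, B1–B3, B2–B4, B3–B5, B2–B6

Each bag holds 4 vertices, so the decomposition has width 3, which upper-bounds the treewidth. Conversely, {0, 2, 3, 8} is a clique of size 4, and the vertices of any clique must share a bag in every tree decomposition; so some bag has ≥ 4 vertices and tw(G) ≥ 3. Hence tw(G) = 3 exactly.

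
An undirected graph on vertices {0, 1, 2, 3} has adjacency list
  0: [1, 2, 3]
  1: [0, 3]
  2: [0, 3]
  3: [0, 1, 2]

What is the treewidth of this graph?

2

A width-2 tree decomposition is:
Bags: B1 = {0, 1, 3}  B2 = {0, 2, 3}
Tree: B1–B2
The largest bag has 3 vertices, giving width 2; this decomposition certifies tw(G) ≤ 2. On the other hand G contains the 3-clique {0, 1, 3}. A clique must lie in a single bag of any decomposition, so no decomposition can have width below 2. The upper and lower bounds meet at 2, so that is the treewidth.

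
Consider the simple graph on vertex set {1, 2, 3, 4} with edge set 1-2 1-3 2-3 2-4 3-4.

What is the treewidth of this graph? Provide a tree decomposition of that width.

Treewidth 2.
Bags: B1 = {1, 2, 3}  B2 = {2, 3, 4}
Tree: B1–B2

Each bag holds 3 vertices, so the decomposition has width 2, which upper-bounds the treewidth. Conversely, {1, 2, 3} is a clique of size 3, and the vertices of any clique must share a bag in every tree decomposition; so some bag has ≥ 3 vertices and tw(G) ≥ 2. Hence tw(G) = 2 exactly.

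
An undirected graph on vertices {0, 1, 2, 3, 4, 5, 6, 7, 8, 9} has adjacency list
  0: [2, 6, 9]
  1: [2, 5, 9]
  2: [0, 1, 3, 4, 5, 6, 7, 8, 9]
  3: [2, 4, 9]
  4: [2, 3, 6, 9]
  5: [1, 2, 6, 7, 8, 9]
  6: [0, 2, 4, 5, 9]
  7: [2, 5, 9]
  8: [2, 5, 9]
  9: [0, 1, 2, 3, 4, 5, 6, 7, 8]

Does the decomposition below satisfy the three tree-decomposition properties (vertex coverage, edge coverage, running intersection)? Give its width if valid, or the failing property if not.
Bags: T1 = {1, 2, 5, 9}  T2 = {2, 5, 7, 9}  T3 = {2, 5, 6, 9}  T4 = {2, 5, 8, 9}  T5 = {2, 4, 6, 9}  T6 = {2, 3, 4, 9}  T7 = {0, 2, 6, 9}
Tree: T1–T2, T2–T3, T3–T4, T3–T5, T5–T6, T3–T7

Yes; width 3.

Vertex coverage: the bags together contain {0, 1, 2, 3, 4, 5, 6, 7, 8, 9}, the full vertex set. Edge coverage: each edge of G has both endpoints in at least one bag. Running intersection: for every vertex, the bags containing it form a connected subtree. All three properties hold, so this is a valid tree decomposition of width max|bag| − 1 = 3, and hence tw(G) ≤ 3.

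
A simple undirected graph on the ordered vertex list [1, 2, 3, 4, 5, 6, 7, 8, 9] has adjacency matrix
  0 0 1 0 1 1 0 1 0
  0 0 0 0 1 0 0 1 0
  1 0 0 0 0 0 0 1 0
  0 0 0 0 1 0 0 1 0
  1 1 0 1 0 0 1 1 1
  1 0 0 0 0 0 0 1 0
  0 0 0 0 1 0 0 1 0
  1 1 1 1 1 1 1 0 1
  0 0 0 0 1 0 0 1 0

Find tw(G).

2

A width-2 tree decomposition is:
Bags: B1 = {2, 5, 8}  B2 = {1, 5, 8}  B3 = {5, 8, 9}  B4 = {5, 7, 8}  B5 = {4, 5, 8}  B6 = {1, 6, 8}  B7 = {1, 3, 8}
Tree: B1–B2, B1–B3, B1–B4, B3–B5, B2–B6, B2–B7
Each bag holds 3 vertices, so the decomposition has width 2, which upper-bounds the treewidth. For the lower bound, the 3 vertices {1, 3, 8} are pairwise adjacent, and any tree decomposition puts a clique entirely inside one bag — forcing width ≥ 2. Hence tw(G) = 2 exactly.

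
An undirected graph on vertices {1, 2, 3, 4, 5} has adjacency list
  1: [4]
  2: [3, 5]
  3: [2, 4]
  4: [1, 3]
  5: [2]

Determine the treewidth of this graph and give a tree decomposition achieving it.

Each bag holds 2 vertices, so the decomposition has width 1, which upper-bounds the treewidth. G has an edge, so its treewidth is at least 1. Combining the bounds, tw(G) = 1.

Treewidth 1.
One such decomposition:
Bags: B1 = {1, 4}  B2 = {3, 4}  B3 = {2, 3}  B4 = {2, 5}
Tree: B1–B2, B2–B3, B3–B4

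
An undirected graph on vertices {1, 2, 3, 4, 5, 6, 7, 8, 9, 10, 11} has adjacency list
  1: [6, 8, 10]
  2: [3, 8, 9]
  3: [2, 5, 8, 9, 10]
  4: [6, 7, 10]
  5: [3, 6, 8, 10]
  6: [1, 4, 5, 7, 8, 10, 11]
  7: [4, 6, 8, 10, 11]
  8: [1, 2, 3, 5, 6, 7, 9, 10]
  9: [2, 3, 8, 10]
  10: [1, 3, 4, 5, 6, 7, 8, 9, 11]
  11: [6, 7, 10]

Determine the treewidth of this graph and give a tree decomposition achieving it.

Treewidth 3.
One such decomposition:
Bags: B1 = {6, 7, 8, 10}  B2 = {6, 7, 10, 11}  B3 = {1, 6, 8, 10}  B4 = {4, 6, 7, 10}  B5 = {5, 6, 8, 10}  B6 = {3, 5, 8, 10}  B7 = {3, 8, 9, 10}  B8 = {2, 3, 8, 9}
Tree: B1–B2, B1–B3, B2–B4, B1–B5, B5–B6, B6–B7, B7–B8

Each bag holds 4 vertices, so the decomposition has width 3, which upper-bounds the treewidth. For the lower bound, the 4 vertices {2, 3, 8, 9} are pairwise adjacent, and any tree decomposition puts a clique entirely inside one bag — forcing width ≥ 3. The upper and lower bounds meet at 3, so that is the treewidth.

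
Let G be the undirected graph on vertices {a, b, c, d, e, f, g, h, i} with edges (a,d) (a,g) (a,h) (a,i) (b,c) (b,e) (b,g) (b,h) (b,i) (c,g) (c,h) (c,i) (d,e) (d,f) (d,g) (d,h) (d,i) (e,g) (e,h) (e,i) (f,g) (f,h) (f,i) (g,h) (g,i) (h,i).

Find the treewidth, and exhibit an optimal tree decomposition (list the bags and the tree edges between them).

The largest bag has 5 vertices, giving width 4; this decomposition certifies tw(G) ≤ 4. For the lower bound, the 5 vertices {d, e, g, h, i} are pairwise adjacent, and any tree decomposition puts a clique entirely inside one bag — forcing width ≥ 4. The upper and lower bounds meet at 4, so that is the treewidth.

Treewidth 4.
One optimal decomposition is:
Bags: B1 = {b, c, g, h, i}  B2 = {b, e, g, h, i}  B3 = {d, e, g, h, i}  B4 = {d, f, g, h, i}  B5 = {a, d, g, h, i}
Tree: B1–B2, B2–B3, B3–B4, B4–B5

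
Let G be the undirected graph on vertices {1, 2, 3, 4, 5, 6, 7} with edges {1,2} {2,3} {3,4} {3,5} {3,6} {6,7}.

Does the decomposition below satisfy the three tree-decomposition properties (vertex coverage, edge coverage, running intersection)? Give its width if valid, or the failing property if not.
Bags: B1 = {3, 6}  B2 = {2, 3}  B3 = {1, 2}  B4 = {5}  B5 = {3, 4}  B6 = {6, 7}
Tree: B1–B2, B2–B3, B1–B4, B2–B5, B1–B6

No — edge (3,5) lies in no bag.

A tree decomposition must satisfy three properties: every vertex lies in some bag; for every edge, both endpoints lie together in some bag; and for every vertex, the bags containing it form a connected subtree. Here edge (3,5) lies in no bag, so the decomposition is invalid.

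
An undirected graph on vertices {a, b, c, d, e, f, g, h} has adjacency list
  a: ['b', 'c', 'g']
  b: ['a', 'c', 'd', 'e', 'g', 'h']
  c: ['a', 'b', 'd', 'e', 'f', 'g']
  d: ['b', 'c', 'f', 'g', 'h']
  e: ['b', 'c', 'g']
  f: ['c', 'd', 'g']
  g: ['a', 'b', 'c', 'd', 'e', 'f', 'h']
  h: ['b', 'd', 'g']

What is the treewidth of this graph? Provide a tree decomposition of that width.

Treewidth 3.
One such decomposition:
Bags: B1 = {a, b, c, g}  B2 = {b, c, d, g}  B3 = {b, d, g, h}  B4 = {c, d, f, g}  B5 = {b, c, e, g}
Tree: B1–B2, B2–B3, B2–B4, B1–B5

The largest bag has 4 vertices, giving width 3; this decomposition certifies tw(G) ≤ 3. Conversely, {c, d, f, g} is a clique of size 4, and the vertices of any clique must share a bag in every tree decomposition; so some bag has ≥ 4 vertices and tw(G) ≥ 3. Hence tw(G) = 3 exactly.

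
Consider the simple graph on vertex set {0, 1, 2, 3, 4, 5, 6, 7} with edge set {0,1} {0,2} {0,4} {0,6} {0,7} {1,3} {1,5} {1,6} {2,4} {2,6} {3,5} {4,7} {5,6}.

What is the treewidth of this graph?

A width-2 tree decomposition is:
Bags: B1 = {1, 5, 6}  B2 = {0, 1, 6}  B3 = {1, 3, 5}  B4 = {0, 2, 6}  B5 = {0, 2, 4}  B6 = {0, 4, 7}
Tree: B1–B2, B1–B3, B2–B4, B4–B5, B5–B6
Every bag has size at most 3, so the width is 3 − 1 = 2 and tw(G) ≤ 2. For the lower bound, the 3 vertices {0, 1, 6} are pairwise adjacent, and any tree decomposition puts a clique entirely inside one bag — forcing width ≥ 2. The upper and lower bounds meet at 2, so that is the treewidth.

2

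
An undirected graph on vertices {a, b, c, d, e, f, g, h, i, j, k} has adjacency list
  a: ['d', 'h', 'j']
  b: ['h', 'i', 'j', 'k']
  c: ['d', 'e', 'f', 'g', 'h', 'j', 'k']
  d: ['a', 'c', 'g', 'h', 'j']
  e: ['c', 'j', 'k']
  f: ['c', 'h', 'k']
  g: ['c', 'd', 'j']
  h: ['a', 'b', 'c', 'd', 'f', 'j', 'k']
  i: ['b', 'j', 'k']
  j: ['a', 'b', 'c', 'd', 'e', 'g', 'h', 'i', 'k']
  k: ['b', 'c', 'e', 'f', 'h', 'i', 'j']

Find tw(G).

A width-3 tree decomposition is:
Bags: B1 = {c, h, j, k}  B2 = {c, e, j, k}  B3 = {b, h, j, k}  B4 = {c, d, h, j}  B5 = {c, f, h, k}  B6 = {a, d, h, j}  B7 = {c, d, g, j}  B8 = {b, i, j, k}
Tree: B1–B2, B1–B3, B1–B4, B1–B5, B4–B6, B4–B7, B3–B8
The largest bag has 4 vertices, giving width 3; this decomposition certifies tw(G) ≤ 3. Conversely, {c, d, g, j} is a clique of size 4, and the vertices of any clique must share a bag in every tree decomposition; so some bag has ≥ 4 vertices and tw(G) ≥ 3. Combining the bounds, tw(G) = 3.

3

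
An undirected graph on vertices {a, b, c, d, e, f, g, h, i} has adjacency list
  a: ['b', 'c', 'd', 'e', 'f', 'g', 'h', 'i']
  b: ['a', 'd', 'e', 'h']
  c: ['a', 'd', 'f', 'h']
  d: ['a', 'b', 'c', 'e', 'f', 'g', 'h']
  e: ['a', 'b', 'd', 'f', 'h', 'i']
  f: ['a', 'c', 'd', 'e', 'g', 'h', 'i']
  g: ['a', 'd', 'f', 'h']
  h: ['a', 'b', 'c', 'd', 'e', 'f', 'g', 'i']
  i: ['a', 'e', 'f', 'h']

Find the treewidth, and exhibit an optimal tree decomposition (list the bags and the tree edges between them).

Every bag has size at most 5, so the width is 5 − 1 = 4 and tw(G) ≤ 4. Conversely, {a, d, f, g, h} is a clique of size 5, and the vertices of any clique must share a bag in every tree decomposition; so some bag has ≥ 5 vertices and tw(G) ≥ 4. Combining the bounds, tw(G) = 4.

Treewidth 4.
One such decomposition:
Bags: B1 = {a, d, e, f, h}  B2 = {a, d, f, g, h}  B3 = {a, c, d, f, h}  B4 = {a, b, d, e, h}  B5 = {a, e, f, h, i}
Tree: B1–B2, B2–B3, B1–B4, B1–B5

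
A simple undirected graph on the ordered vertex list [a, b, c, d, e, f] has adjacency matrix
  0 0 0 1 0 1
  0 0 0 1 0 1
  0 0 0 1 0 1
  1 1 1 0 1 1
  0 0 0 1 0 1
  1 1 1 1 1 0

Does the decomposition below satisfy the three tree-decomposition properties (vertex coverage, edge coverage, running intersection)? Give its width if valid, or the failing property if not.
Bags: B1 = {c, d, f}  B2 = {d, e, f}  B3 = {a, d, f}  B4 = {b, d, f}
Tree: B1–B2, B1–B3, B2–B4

Yes; width 2.

Checking the three conditions: (i) the bags cover all of {a, b, c, d, e, f}; (ii) for each edge, some bag contains both endpoints; (iii) the bags containing any fixed vertex form a subtree. All hold, so the decomposition is valid with width 3 − 1 = 2.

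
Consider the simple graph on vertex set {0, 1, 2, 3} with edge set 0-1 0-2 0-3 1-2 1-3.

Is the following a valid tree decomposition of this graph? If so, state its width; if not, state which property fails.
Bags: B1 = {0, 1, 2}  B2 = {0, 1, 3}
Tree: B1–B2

Every vertex of G appears in some bag (union = {0, 1, 2, 3}); every edge is covered by a bag; and for each vertex v the set of bags containing v is connected in the bag tree. The decomposition is therefore valid. The largest bag has 3 vertices, so the width is 2.

Yes; width 2.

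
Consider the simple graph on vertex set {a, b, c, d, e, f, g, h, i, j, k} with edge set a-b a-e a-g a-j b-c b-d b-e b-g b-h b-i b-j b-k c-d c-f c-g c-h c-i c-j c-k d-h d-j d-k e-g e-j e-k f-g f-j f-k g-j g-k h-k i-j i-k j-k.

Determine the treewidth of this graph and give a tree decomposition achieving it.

The largest bag has 5 vertices, giving width 4; this decomposition certifies tw(G) ≤ 4. For the lower bound, the 5 vertices {a, b, e, g, j} are pairwise adjacent, and any tree decomposition puts a clique entirely inside one bag — forcing width ≥ 4. Combining the bounds, tw(G) = 4.

Treewidth 4.
One such decomposition:
Bags: B1 = {b, e, g, j, k}  B2 = {b, c, g, j, k}  B3 = {c, f, g, j, k}  B4 = {b, c, d, j, k}  B5 = {b, c, d, h, k}  B6 = {b, c, i, j, k}  B7 = {a, b, e, g, j}
Tree: B1–B2, B2–B3, B2–B4, B4–B5, B4–B6, B1–B7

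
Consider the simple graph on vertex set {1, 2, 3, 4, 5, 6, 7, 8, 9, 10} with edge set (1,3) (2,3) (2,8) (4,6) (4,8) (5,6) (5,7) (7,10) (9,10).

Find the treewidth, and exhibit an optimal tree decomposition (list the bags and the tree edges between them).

Every bag has size at most 2, so the width is 2 − 1 = 1 and tw(G) ≤ 1. G has an edge, so its treewidth is at least 1. Therefore the treewidth is 1.

Treewidth 1.
Bags: B1 = {1, 3}  B2 = {2, 3}  B3 = {2, 8}  B4 = {4, 8}  B5 = {4, 6}  B6 = {5, 6}  B7 = {5, 7}  B8 = {7, 10}  B9 = {9, 10}
Tree: B1–B2, B2–B3, B3–B4, B4–B5, B5–B6, B6–B7, B7–B8, B8–B9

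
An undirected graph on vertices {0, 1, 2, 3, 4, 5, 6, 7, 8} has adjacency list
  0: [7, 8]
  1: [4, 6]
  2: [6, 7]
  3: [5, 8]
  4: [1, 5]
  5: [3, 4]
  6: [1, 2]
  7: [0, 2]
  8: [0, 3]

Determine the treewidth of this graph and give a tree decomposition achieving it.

Every bag has size at most 3, so the width is 3 − 1 = 2 and tw(G) ≤ 2. The edges 2–7–0–8–3–5–4–1–6–2 form a cycle, so G is not a tree and its treewidth is at least 2. Hence tw(G) = 2 exactly.

Treewidth 2.
Bags: B1 = {0, 2, 7}  B2 = {0, 2, 8}  B3 = {2, 3, 8}  B4 = {2, 3, 5}  B5 = {2, 4, 5}  B6 = {1, 2, 4}  B7 = {1, 2, 6}
Tree: B1–B2, B2–B3, B3–B4, B4–B5, B5–B6, B6–B7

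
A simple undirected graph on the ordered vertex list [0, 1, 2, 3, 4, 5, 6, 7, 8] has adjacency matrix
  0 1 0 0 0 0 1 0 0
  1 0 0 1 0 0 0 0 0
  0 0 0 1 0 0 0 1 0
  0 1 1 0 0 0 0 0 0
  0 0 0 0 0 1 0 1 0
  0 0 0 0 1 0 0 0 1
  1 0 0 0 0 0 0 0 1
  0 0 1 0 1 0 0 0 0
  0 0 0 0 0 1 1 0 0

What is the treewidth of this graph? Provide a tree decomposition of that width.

Treewidth 2.
One such decomposition:
Bags: B1 = {2, 4, 7}  B2 = {2, 3, 4}  B3 = {1, 3, 4}  B4 = {0, 1, 4}  B5 = {0, 4, 6}  B6 = {4, 6, 8}  B7 = {4, 5, 8}
Tree: B1–B2, B2–B3, B3–B4, B4–B5, B5–B6, B6–B7

The largest bag has 3 vertices, giving width 2; this decomposition certifies tw(G) ≤ 2. Since 4–7–2–3–1–0–6–8–5–4 is a cycle in G, G is not acyclic. Forests are exactly the graphs of treewidth ≤ 1, so tw(G) ≥ 2. The upper and lower bounds meet at 2, so that is the treewidth.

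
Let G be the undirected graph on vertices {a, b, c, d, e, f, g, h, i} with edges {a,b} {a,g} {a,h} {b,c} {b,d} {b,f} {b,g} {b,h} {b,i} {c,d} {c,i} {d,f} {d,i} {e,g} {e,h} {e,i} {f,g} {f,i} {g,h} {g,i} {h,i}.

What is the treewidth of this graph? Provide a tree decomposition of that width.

Treewidth 3.
One optimal decomposition is:
Bags: B1 = {b, g, h, i}  B2 = {a, b, g, h}  B3 = {b, f, g, i}  B4 = {b, d, f, i}  B5 = {b, c, d, i}  B6 = {e, g, h, i}
Tree: B1–B2, B1–B3, B3–B4, B4–B5, B1–B6

The largest bag has 4 vertices, giving width 3; this decomposition certifies tw(G) ≤ 3. On the other hand G contains the 4-clique {e, g, h, i}. A clique must lie in a single bag of any decomposition, so no decomposition can have width below 3. The upper and lower bounds meet at 3, so that is the treewidth.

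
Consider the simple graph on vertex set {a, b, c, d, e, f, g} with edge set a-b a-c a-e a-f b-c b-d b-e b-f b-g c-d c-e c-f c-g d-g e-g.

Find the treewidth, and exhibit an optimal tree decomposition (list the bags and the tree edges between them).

The largest bag has 4 vertices, giving width 3; this decomposition certifies tw(G) ≤ 3. Conversely, {b, c, d, g} is a clique of size 4, and the vertices of any clique must share a bag in every tree decomposition; so some bag has ≥ 4 vertices and tw(G) ≥ 3. The upper and lower bounds meet at 3, so that is the treewidth.

Treewidth 3.
Bags: B1 = {b, c, e, g}  B2 = {a, b, c, e}  B3 = {a, b, c, f}  B4 = {b, c, d, g}
Tree: B1–B2, B2–B3, B1–B4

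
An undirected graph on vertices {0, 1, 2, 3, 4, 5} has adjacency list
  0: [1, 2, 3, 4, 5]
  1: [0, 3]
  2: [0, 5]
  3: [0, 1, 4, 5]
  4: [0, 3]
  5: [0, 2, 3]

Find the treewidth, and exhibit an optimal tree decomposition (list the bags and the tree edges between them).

Every bag has size at most 3, so the width is 3 − 1 = 2 and tw(G) ≤ 2. For the lower bound, the 3 vertices {0, 2, 5} are pairwise adjacent, and any tree decomposition puts a clique entirely inside one bag — forcing width ≥ 2. Combining the bounds, tw(G) = 2.

Treewidth 2.
One optimal decomposition is:
Bags: B1 = {0, 3, 4}  B2 = {0, 3, 5}  B3 = {0, 2, 5}  B4 = {0, 1, 3}
Tree: B1–B2, B2–B3, B2–B4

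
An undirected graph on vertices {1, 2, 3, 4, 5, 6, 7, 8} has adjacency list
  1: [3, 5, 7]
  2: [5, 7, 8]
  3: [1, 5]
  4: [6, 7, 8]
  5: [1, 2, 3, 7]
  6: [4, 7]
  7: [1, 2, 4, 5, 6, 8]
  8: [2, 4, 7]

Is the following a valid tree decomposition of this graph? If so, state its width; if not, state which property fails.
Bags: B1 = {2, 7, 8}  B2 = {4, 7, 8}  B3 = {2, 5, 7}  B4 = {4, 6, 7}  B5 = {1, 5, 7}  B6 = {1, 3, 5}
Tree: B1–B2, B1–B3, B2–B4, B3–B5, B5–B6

Vertex coverage: the bags together contain {1, 2, 3, 4, 5, 6, 7, 8}, the full vertex set. Edge coverage: each edge of G has both endpoints in at least one bag. Running intersection: for every vertex, the bags containing it form a connected subtree. All three properties hold, so this is a valid tree decomposition of width max|bag| − 1 = 2, and hence tw(G) ≤ 2.

Yes; width 2.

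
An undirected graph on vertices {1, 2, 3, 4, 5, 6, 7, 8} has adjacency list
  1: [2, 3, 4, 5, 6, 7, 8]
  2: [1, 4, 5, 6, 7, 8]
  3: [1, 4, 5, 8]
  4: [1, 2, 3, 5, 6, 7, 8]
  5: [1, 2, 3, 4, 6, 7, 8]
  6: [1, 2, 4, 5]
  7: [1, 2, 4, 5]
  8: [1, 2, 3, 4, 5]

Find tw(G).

A width-4 tree decomposition is:
Bags: B1 = {1, 2, 4, 5, 8}  B2 = {1, 2, 4, 5, 7}  B3 = {1, 3, 4, 5, 8}  B4 = {1, 2, 4, 5, 6}
Tree: B1–B2, B1–B3, B1–B4
Each bag holds 5 vertices, so the decomposition has width 4, which upper-bounds the treewidth. For the lower bound, the 5 vertices {1, 2, 4, 5, 8} are pairwise adjacent, and any tree decomposition puts a clique entirely inside one bag — forcing width ≥ 4. Combining the bounds, tw(G) = 4.

4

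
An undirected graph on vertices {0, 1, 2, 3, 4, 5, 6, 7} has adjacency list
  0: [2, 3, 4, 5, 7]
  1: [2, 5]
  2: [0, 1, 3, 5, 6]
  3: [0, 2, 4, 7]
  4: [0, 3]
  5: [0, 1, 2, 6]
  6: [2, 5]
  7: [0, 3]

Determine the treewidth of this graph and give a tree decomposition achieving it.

Treewidth 2.
Bags: B1 = {0, 3, 4}  B2 = {0, 2, 3}  B3 = {0, 2, 5}  B4 = {1, 2, 5}  B5 = {0, 3, 7}  B6 = {2, 5, 6}
Tree: B1–B2, B2–B3, B3–B4, B2–B5, B3–B6

Every bag has size at most 3, so the width is 3 − 1 = 2 and tw(G) ≤ 2. For the lower bound, the 3 vertices {0, 2, 3} are pairwise adjacent, and any tree decomposition puts a clique entirely inside one bag — forcing width ≥ 2. Combining the bounds, tw(G) = 2.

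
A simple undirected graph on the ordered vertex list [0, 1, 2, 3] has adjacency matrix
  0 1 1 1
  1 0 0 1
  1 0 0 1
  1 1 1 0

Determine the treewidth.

A width-2 tree decomposition is:
Bags: B1 = {0, 1, 3}  B2 = {0, 2, 3}
Tree: B1–B2
Each bag holds 3 vertices, so the decomposition has width 2, which upper-bounds the treewidth. On the other hand G contains the 3-clique {0, 1, 3}. A clique must lie in a single bag of any decomposition, so no decomposition can have width below 2. Hence tw(G) = 2 exactly.

2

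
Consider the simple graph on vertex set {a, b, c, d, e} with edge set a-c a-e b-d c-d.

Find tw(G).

1

A width-1 tree decomposition is:
Bags: B1 = {c, d}  B2 = {a, c}  B3 = {b, d}  B4 = {a, e}
Tree: B1–B2, B1–B3, B2–B4
The largest bag has 2 vertices, giving width 1; this decomposition certifies tw(G) ≤ 1. G has an edge, so its treewidth is at least 1. The upper and lower bounds meet at 1, so that is the treewidth.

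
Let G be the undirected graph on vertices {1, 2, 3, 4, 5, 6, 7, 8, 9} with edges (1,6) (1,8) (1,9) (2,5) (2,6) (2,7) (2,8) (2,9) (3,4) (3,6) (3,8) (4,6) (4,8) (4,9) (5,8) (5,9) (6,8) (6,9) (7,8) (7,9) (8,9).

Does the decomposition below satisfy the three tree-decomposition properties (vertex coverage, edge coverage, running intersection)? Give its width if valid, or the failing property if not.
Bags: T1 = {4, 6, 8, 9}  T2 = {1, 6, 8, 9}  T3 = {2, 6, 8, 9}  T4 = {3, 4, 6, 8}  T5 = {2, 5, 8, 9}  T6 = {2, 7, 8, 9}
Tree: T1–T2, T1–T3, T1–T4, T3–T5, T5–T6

Yes; width 3.

Vertex coverage: the bags together contain {1, 2, 3, 4, 5, 6, 7, 8, 9}, the full vertex set. Edge coverage: each edge of G has both endpoints in at least one bag. Running intersection: for every vertex, the bags containing it form a connected subtree. All three properties hold, so this is a valid tree decomposition of width max|bag| − 1 = 3, and hence tw(G) ≤ 3.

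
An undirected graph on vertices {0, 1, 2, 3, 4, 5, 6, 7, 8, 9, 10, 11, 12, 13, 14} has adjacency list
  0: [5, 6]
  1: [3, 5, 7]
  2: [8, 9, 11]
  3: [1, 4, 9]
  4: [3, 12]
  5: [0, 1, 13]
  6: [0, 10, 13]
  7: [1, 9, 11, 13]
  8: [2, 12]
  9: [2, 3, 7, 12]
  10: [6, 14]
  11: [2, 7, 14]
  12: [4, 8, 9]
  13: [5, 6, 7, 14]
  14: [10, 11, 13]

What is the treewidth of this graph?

3

A width-3 tree decomposition is:
Bags: B1 = {2, 4, 8, 12}  B2 = {2, 4, 9, 12}  B3 = {2, 3, 4, 9}  B4 = {2, 3, 9, 11}  B5 = {3, 7, 9, 11}  B6 = {1, 3, 7, 11}  B7 = {1, 7, 11, 14}  B8 = {1, 7, 13, 14}  B9 = {1, 5, 13, 14}  B10 = {5, 10, 13, 14}  B11 = {5, 6, 10, 13}  B12 = {0, 5, 6, 10}
Tree: B1–B2, B2–B3, B3–B4, B4–B5, B5–B6, B6–B7, B7–B8, B8–B9, B9–B10, B10–B11, B11–B12
Each bag holds 4 vertices, so the decomposition has width 3, which upper-bounds the treewidth. For the lower bound: the 4 vertex sets {4,8,12}, {2}, {9}, {1,3,7,11} are disjoint, each induces a connected subgraph, and every pair is joined by at least one edge of G. Contracting each set to a single vertex therefore yields K_{4} as a minor, and since treewidth is minor-monotone, tw(G) ≥ tw(K_{4}) = 3. The upper and lower bounds meet at 3, so that is the treewidth.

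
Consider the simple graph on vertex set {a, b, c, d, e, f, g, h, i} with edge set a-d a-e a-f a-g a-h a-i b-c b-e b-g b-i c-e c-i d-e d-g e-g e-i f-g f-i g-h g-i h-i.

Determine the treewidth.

A width-3 tree decomposition is:
Bags: B1 = {a, e, g, i}  B2 = {b, e, g, i}  B3 = {a, g, h, i}  B4 = {b, c, e, i}  B5 = {a, f, g, i}  B6 = {a, d, e, g}
Tree: B1–B2, B1–B3, B2–B4, B1–B5, B1–B6
The largest bag has 4 vertices, giving width 3; this decomposition certifies tw(G) ≤ 3. Conversely, {a, d, e, g} is a clique of size 4, and the vertices of any clique must share a bag in every tree decomposition; so some bag has ≥ 4 vertices and tw(G) ≥ 3. Combining the bounds, tw(G) = 3.

3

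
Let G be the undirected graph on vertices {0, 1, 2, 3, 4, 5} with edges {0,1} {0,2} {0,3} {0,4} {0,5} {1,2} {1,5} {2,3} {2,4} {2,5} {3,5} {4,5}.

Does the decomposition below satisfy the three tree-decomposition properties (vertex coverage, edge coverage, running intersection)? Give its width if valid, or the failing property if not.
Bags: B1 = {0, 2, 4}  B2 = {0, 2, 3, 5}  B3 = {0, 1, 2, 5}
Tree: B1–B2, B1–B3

A tree decomposition must satisfy three properties: every vertex lies in some bag; for every edge, both endpoints lie together in some bag; and for every vertex, the bags containing it form a connected subtree. Here edge (5,4) lies in no bag, so the decomposition is invalid.

No — edge (5,4) lies in no bag.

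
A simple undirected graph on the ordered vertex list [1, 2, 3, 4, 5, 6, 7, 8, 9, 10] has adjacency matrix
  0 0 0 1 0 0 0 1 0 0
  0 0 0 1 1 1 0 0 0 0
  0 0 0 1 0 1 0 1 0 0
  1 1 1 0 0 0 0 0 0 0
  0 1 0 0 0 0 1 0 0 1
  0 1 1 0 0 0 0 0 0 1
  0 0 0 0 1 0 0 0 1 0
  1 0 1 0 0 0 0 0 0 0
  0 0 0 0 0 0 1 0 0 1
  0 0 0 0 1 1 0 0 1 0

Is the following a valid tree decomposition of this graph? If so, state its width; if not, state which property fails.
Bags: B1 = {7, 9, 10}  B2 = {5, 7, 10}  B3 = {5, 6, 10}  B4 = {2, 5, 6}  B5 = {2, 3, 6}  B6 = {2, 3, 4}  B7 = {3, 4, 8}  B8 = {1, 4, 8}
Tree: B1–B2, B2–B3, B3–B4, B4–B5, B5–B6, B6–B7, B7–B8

Yes; width 2.

Every vertex of G appears in some bag (union = {1, 2, 3, 4, 5, 6, 7, 8, 9, 10}); every edge is covered by a bag; and for each vertex v the set of bags containing v is connected in the bag tree. The decomposition is therefore valid. The largest bag has 3 vertices, so the width is 2.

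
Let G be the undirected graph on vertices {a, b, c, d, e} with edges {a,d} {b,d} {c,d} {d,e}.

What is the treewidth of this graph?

A width-1 tree decomposition is:
Bags: B1 = {b, d}  B2 = {a, d}  B3 = {c, d}  B4 = {d, e}
Tree: B1–B2, B2–B3, B1–B4
Every bag has size at most 2, so the width is 2 − 1 = 1 and tw(G) ≤ 1. Any graph with an edge has treewidth ≥ 1, and G has the edge d–b. The upper and lower bounds meet at 1, so that is the treewidth.

1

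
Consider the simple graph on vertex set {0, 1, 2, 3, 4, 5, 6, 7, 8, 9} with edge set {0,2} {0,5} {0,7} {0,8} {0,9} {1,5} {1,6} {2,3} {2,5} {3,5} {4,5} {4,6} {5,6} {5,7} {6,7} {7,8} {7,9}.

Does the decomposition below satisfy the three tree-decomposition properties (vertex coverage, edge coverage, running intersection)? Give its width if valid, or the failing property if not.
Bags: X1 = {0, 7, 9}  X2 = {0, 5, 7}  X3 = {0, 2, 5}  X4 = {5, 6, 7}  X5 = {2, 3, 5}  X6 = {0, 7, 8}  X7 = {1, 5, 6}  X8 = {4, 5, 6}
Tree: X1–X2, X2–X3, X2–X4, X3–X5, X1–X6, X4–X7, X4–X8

Vertex coverage: the bags together contain {0, 1, 2, 3, 4, 5, 6, 7, 8, 9}, the full vertex set. Edge coverage: each edge of G has both endpoints in at least one bag. Running intersection: for every vertex, the bags containing it form a connected subtree. All three properties hold, so this is a valid tree decomposition of width max|bag| − 1 = 2, and hence tw(G) ≤ 2.

Yes; width 2.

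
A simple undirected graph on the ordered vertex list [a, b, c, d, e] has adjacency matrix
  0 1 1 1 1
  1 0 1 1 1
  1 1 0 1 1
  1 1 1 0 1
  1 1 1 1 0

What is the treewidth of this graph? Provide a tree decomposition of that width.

With just one bag of size 5, the width is 5 − 1 = 4, so tw(G) ≤ 4. On the other hand G contains the 5-clique {a, b, c, d, e}. A clique must lie in a single bag of any decomposition, so no decomposition can have width below 4. The upper and lower bounds meet at 4, so that is the treewidth.

Treewidth 4.
Bags: B1 = {a, b, c, d, e}
Tree: (single bag)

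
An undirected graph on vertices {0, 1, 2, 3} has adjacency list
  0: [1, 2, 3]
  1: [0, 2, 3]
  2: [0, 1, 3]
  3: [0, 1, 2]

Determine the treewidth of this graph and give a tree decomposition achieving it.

Treewidth 3.
One such decomposition:
Bags: B1 = {0, 1, 2, 3}
Tree: (single bag)

With just one bag of size 4, the width is 4 − 1 = 3, so tw(G) ≤ 3. On the other hand G contains the 4-clique {0, 1, 2, 3}. A clique must lie in a single bag of any decomposition, so no decomposition can have width below 3. Therefore the treewidth is 3.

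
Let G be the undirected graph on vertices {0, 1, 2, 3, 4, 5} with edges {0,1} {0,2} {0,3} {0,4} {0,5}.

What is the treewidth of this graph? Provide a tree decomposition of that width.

Every bag has size at most 2, so the width is 2 − 1 = 1 and tw(G) ≤ 1. Since G has at least one edge (e.g. 0–4), it is not an edgeless graph, so tw(G) ≥ 1. Therefore the treewidth is 1.

Treewidth 1.
One such decomposition:
Bags: B1 = {0, 4}  B2 = {0, 5}  B3 = {0, 1}  B4 = {0, 3}  B5 = {0, 2}
Tree: B1–B2, B2–B3, B1–B4, B2–B5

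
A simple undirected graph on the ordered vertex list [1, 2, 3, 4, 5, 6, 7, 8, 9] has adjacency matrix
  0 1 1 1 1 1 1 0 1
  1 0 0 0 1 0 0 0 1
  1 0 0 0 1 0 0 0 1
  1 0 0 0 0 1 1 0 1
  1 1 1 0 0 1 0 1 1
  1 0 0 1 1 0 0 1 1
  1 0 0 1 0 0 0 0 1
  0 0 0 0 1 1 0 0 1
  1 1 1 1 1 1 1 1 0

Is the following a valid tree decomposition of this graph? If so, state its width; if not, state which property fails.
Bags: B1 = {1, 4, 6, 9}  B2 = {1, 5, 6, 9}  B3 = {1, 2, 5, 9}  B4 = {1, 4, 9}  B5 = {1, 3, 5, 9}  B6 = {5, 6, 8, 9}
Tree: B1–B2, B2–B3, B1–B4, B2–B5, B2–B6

No — vertex 7 appears in no bag.

A tree decomposition must satisfy three properties: every vertex lies in some bag; for every edge, both endpoints lie together in some bag; and for every vertex, the bags containing it form a connected subtree. Here vertex 7 appears in no bag, so the decomposition is invalid.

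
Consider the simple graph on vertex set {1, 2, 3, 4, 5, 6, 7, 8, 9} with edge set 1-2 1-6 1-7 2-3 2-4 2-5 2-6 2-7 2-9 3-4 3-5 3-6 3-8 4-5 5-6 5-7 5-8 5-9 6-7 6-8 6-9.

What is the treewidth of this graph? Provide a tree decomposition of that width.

Treewidth 3.
One optimal decomposition is:
Bags: B1 = {2, 3, 5, 6}  B2 = {3, 5, 6, 8}  B3 = {2, 5, 6, 7}  B4 = {1, 2, 6, 7}  B5 = {2, 5, 6, 9}  B6 = {2, 3, 4, 5}
Tree: B1–B2, B1–B3, B3–B4, B3–B5, B1–B6

The largest bag has 4 vertices, giving width 3; this decomposition certifies tw(G) ≤ 3. On the other hand G contains the 4-clique {3, 5, 6, 8}. A clique must lie in a single bag of any decomposition, so no decomposition can have width below 3. The upper and lower bounds meet at 3, so that is the treewidth.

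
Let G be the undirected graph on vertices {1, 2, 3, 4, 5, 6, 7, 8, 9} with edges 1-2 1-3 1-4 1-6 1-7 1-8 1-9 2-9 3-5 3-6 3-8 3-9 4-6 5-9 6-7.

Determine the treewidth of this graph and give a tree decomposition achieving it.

The largest bag has 3 vertices, giving width 2; this decomposition certifies tw(G) ≤ 2. For the lower bound, the 3 vertices {1, 2, 9} are pairwise adjacent, and any tree decomposition puts a clique entirely inside one bag — forcing width ≥ 2. Combining the bounds, tw(G) = 2.

Treewidth 2.
One optimal decomposition is:
Bags: B1 = {1, 3, 9}  B2 = {3, 5, 9}  B3 = {1, 3, 6}  B4 = {1, 6, 7}  B5 = {1, 3, 8}  B6 = {1, 2, 9}  B7 = {1, 4, 6}
Tree: B1–B2, B1–B3, B3–B4, B1–B5, B1–B6, B4–B7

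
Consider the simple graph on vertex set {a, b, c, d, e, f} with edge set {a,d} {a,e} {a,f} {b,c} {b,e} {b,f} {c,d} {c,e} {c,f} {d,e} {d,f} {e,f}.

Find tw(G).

A width-3 tree decomposition is:
Bags: B1 = {c, d, e, f}  B2 = {a, d, e, f}  B3 = {b, c, e, f}
Tree: B1–B2, B1–B3
The largest bag has 4 vertices, giving width 3; this decomposition certifies tw(G) ≤ 3. Conversely, {c, d, e, f} is a clique of size 4, and the vertices of any clique must share a bag in every tree decomposition; so some bag has ≥ 4 vertices and tw(G) ≥ 3. The upper and lower bounds meet at 3, so that is the treewidth.

3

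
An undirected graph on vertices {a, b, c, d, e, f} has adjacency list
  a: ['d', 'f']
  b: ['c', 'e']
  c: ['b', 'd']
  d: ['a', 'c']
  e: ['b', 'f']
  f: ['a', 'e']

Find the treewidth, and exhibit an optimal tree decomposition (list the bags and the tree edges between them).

Treewidth 2.
One optimal decomposition is:
Bags: B1 = {a, c, d}  B2 = {a, c, f}  B3 = {c, e, f}  B4 = {b, c, e}
Tree: B1–B2, B2–B3, B3–B4

The largest bag has 3 vertices, giving width 2; this decomposition certifies tw(G) ≤ 2. For the lower bound, G contains the cycle c–d–a–f–e–b–c, so G is not a forest; only forests have treewidth ≤ 1, hence tw(G) ≥ 2. Hence tw(G) = 2 exactly.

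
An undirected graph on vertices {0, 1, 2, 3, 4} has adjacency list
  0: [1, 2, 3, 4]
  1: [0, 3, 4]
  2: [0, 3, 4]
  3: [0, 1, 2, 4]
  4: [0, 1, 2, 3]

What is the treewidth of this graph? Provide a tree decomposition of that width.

The largest bag has 4 vertices, giving width 3; this decomposition certifies tw(G) ≤ 3. On the other hand G contains the 4-clique {0, 1, 3, 4}. A clique must lie in a single bag of any decomposition, so no decomposition can have width below 3. Therefore the treewidth is 3.

Treewidth 3.
Bags: B1 = {0, 1, 3, 4}  B2 = {0, 2, 3, 4}
Tree: B1–B2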